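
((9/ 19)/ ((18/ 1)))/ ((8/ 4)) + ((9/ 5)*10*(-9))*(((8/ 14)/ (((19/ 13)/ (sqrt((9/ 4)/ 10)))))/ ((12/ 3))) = 1/ 76 - 3159*sqrt(10)/ 1330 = -7.50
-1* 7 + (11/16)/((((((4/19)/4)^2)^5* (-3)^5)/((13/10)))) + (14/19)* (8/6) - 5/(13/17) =-216555391412368961/9603360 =-22549960785.85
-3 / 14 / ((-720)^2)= -1 / 2419200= -0.00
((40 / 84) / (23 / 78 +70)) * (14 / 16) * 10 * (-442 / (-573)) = 143650 / 3141759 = 0.05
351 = 351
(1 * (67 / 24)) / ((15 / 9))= 1.68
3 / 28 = 0.11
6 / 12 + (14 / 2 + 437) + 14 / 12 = 1337 / 3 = 445.67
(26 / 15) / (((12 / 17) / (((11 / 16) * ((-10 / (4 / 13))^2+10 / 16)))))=4110821 / 2304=1784.21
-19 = -19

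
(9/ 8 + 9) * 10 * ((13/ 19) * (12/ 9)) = 1755/ 19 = 92.37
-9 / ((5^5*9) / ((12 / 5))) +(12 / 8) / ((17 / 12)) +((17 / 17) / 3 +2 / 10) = 1268138 / 796875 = 1.59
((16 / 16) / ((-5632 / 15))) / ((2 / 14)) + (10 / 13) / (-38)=-54095 / 1391104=-0.04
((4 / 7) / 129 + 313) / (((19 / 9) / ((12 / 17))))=10175148 / 97223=104.66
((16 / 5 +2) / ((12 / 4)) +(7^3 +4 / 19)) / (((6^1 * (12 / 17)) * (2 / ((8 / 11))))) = 1671253 / 56430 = 29.62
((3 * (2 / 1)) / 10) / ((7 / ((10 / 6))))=1 / 7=0.14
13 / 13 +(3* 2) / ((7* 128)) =1.01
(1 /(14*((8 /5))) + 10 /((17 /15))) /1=16885 /1904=8.87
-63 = -63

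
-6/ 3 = -2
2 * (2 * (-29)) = -116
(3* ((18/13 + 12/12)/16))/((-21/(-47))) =1457/1456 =1.00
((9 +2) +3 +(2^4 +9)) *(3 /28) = 117 /28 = 4.18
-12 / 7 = -1.71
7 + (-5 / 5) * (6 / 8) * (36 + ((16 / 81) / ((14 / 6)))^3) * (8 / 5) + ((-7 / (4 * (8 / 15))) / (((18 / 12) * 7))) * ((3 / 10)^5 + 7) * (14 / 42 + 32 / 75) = -681676624102991 / 18003384000000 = -37.86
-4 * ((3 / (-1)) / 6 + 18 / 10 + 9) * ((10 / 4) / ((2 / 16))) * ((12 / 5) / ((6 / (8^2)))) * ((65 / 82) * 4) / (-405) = 2742272 / 16605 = 165.15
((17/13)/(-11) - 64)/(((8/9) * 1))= -82521/1144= -72.13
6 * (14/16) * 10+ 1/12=631/12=52.58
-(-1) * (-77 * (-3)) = 231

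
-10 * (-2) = 20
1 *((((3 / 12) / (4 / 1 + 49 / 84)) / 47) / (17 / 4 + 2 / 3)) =36 / 152515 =0.00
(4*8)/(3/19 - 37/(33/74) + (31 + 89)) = 20064/23317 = 0.86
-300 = -300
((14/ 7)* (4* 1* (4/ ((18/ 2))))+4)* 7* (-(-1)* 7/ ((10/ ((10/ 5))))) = 3332/ 45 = 74.04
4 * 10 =40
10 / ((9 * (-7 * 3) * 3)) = -10 / 567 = -0.02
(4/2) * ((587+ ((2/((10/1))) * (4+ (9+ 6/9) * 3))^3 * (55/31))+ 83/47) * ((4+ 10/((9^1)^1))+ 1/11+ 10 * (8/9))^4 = 59619579856950/688127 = 86640372.86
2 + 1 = 3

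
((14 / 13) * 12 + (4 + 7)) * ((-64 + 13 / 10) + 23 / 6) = -274613 / 195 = -1408.27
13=13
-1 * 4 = -4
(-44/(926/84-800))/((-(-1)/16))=29568/33137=0.89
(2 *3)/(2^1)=3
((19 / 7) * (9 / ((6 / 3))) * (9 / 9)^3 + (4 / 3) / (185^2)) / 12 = 17557481 / 17249400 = 1.02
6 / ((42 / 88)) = 88 / 7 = 12.57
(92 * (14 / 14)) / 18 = 46 / 9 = 5.11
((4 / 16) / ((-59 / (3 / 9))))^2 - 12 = -6015167 / 501264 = -12.00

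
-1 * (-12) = 12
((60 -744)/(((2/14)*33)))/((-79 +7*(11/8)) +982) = -1824/11473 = -0.16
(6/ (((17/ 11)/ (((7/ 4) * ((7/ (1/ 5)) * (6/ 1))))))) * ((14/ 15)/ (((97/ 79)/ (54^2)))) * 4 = 20859920928/ 1649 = 12650043.01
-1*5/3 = -5/3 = -1.67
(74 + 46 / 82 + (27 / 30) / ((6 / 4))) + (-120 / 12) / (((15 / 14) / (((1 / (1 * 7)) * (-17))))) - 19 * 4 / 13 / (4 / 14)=618542 / 7995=77.37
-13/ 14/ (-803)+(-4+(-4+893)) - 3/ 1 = 9915457/ 11242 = 882.00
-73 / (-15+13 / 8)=584 / 107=5.46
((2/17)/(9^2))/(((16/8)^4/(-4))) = -1/2754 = -0.00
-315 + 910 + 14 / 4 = 1197 / 2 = 598.50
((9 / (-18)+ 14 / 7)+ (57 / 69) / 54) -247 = -152446 / 621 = -245.48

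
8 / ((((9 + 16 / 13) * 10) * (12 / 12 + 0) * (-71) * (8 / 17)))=-221 / 94430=-0.00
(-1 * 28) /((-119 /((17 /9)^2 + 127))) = 42304 /1377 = 30.72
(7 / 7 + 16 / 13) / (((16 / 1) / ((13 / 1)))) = 29 / 16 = 1.81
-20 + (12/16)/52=-19.99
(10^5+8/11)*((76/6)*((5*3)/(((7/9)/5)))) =1343581200/11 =122143745.45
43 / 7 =6.14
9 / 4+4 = 25 / 4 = 6.25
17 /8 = 2.12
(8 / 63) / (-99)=-8 / 6237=-0.00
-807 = -807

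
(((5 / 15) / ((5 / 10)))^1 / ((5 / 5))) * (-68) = -136 / 3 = -45.33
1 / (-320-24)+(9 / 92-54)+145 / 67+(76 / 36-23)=-346512083 / 4770936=-72.63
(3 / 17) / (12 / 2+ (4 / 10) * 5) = 3 / 136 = 0.02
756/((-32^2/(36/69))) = -567/1472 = -0.39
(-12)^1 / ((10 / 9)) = -54 / 5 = -10.80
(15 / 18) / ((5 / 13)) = 13 / 6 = 2.17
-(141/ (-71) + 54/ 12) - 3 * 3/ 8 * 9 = -12.64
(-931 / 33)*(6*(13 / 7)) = -3458 / 11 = -314.36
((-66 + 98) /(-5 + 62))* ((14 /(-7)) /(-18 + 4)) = 32 /399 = 0.08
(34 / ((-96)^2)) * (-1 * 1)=-17 / 4608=-0.00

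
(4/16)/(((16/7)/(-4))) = -7/16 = -0.44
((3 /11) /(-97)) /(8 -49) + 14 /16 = 306253 /349976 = 0.88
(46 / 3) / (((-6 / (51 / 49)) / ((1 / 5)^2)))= -391 / 3675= -0.11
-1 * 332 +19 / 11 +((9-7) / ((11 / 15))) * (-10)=-3933 / 11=-357.55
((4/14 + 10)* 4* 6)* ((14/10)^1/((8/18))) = 3888/5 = 777.60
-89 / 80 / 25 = -89 / 2000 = -0.04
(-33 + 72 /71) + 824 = 56233 /71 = 792.01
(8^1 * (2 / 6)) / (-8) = -1 / 3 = -0.33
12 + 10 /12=77 /6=12.83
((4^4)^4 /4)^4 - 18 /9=1329227995784915872903807060280344574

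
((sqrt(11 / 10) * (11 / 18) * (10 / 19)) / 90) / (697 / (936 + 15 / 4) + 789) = 13783 * sqrt(110) / 30458236140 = 0.00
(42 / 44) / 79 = 21 / 1738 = 0.01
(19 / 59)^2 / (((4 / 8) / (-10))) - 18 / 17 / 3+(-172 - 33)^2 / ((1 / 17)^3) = 12218205513399 / 59177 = 206468822.57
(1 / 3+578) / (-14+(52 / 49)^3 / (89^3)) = -143898987823535 / 3483433289178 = -41.31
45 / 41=1.10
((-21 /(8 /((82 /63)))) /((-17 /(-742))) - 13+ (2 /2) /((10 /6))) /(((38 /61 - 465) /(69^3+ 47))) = 825516499082 /7223385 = 114283.88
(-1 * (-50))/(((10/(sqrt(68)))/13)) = 130 * sqrt(17) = 536.00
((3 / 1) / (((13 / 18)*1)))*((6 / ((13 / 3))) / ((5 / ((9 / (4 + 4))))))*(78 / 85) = 6561 / 5525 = 1.19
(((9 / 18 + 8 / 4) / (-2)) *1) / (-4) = 5 / 16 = 0.31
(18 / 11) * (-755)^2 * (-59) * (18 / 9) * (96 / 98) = -107820387.38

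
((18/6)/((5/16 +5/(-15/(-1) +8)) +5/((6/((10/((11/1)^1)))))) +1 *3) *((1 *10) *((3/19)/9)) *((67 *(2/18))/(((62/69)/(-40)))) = -1712297560/5525409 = -309.90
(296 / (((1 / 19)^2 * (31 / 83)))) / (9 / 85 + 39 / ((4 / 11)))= 3015476320 / 1131531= 2664.95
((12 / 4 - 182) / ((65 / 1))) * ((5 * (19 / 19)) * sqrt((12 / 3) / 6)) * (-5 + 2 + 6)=-179 * sqrt(6) / 13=-33.73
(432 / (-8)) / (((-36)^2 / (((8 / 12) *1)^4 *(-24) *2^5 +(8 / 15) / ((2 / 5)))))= 1015 / 162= 6.27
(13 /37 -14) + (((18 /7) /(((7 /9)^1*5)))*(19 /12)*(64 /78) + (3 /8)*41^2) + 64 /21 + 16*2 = 652.63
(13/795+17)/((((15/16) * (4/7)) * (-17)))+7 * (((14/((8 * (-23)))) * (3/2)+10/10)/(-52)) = -3855514537/1939672800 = -1.99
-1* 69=-69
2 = 2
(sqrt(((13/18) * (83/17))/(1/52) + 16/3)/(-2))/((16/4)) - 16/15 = -sqrt(490790)/408 - 16/15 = -2.78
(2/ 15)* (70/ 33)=28/ 99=0.28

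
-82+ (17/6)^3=-12799/216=-59.25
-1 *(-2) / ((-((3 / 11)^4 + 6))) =-29282 / 87927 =-0.33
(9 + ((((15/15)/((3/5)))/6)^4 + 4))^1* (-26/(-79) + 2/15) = 187047881/31099140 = 6.01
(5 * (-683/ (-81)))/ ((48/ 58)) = 99035/ 1944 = 50.94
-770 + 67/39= -29963/39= -768.28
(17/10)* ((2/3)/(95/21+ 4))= 119/895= 0.13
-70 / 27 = -2.59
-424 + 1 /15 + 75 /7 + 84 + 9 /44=-1520047 /4620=-329.01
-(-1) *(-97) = -97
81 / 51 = 27 / 17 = 1.59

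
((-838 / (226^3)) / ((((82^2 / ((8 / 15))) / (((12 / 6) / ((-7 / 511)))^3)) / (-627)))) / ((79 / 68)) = -9266117296304 / 958076393515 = -9.67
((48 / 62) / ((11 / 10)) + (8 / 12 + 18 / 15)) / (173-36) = 13148 / 700755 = 0.02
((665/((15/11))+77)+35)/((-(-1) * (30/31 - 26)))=-55769/2328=-23.96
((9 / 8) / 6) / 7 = 3 / 112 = 0.03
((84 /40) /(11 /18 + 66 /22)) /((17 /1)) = 189 /5525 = 0.03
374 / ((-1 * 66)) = -17 / 3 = -5.67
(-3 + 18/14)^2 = 144/49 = 2.94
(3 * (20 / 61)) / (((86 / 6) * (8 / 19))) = 855 / 5246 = 0.16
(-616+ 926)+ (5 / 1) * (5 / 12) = 312.08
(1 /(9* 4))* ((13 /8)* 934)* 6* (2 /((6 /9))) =6071 /8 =758.88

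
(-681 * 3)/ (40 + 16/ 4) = -2043/ 44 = -46.43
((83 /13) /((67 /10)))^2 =688900 /758641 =0.91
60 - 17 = 43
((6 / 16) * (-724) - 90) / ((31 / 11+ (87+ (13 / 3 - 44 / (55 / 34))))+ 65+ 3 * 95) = -119295 / 137594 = -0.87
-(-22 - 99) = 121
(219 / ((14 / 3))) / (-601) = -657 / 8414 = -0.08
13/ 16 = 0.81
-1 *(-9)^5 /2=59049 /2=29524.50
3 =3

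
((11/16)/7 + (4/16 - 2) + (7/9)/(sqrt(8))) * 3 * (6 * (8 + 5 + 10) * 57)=-2182815/56 + 9177 * sqrt(2)/2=-32489.72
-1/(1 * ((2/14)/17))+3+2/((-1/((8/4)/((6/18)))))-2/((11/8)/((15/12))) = -1428/11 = -129.82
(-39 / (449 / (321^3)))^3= -2146540627270191190986027639 / 90518849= -23713741955227371384.12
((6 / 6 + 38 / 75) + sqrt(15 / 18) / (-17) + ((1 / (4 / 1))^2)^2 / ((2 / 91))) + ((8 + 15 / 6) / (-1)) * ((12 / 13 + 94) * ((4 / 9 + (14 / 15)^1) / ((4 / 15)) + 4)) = -4560023147 / 499200- sqrt(30) / 102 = -9134.72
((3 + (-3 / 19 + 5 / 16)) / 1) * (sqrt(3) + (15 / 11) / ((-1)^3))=-14385 / 3344 + 959 * sqrt(3) / 304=1.16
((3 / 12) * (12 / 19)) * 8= 24 / 19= 1.26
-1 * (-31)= 31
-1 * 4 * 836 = -3344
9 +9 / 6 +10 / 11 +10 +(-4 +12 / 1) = 647 / 22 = 29.41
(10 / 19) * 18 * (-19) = -180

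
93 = 93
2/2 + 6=7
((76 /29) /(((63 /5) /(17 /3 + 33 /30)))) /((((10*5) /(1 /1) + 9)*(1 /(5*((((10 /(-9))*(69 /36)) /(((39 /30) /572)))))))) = -4807000 /43011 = -111.76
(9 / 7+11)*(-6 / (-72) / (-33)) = -0.03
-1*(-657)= 657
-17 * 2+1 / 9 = -305 / 9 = -33.89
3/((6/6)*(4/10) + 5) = 5/9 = 0.56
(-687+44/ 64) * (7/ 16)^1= -76867/ 256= -300.26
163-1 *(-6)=169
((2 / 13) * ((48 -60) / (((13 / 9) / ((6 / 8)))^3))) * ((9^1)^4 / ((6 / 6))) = -387420489 / 228488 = -1695.58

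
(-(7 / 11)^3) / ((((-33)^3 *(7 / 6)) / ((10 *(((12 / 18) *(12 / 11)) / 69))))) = 7840 / 12101533191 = 0.00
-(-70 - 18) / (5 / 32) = 2816 / 5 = 563.20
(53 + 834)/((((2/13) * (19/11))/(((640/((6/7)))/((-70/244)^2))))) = 30282128.43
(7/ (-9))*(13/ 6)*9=-91/ 6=-15.17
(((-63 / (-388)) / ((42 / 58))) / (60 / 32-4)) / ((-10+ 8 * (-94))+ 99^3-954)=-58 / 532397789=-0.00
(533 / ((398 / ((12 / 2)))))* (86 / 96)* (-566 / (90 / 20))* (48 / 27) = -25944308 / 16119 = -1609.55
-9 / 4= -2.25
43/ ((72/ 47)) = 2021/ 72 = 28.07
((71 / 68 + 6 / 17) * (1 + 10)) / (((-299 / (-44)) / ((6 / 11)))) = 6270 / 5083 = 1.23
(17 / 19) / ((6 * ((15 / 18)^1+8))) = 17 / 1007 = 0.02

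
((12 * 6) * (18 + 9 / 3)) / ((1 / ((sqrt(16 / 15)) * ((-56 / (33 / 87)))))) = -230547.01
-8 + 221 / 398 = -2963 / 398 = -7.44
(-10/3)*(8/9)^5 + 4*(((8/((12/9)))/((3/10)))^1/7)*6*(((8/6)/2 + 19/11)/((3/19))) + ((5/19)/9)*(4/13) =3496556502380/3369158793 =1037.81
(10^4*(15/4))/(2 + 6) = 9375/2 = 4687.50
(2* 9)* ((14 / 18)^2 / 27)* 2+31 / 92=25565 / 22356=1.14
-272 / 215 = -1.27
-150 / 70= -15 / 7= -2.14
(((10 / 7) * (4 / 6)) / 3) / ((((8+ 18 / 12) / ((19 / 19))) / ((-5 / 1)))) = -200 / 1197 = -0.17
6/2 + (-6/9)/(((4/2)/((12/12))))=8/3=2.67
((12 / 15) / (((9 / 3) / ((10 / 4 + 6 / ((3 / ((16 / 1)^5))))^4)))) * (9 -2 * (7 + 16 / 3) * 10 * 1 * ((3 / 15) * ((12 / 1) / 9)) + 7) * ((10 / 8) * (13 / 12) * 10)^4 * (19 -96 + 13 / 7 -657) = 43693212779870217741099644393369140625 / 6912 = 6321356015606223631524833000000000.00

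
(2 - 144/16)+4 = -3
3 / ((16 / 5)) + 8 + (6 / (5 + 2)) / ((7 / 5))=7487 / 784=9.55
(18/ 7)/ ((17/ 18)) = 324/ 119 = 2.72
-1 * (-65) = 65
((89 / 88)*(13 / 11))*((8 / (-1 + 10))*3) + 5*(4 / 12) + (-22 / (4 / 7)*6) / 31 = -29231 / 11253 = -2.60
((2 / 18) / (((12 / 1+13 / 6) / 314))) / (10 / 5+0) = 314 / 255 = 1.23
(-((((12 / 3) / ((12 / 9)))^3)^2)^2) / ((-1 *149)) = 3566.72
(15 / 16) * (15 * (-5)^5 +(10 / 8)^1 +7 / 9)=-8437135 / 192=-43943.41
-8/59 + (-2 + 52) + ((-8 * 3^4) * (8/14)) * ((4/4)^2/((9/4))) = -47374/413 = -114.71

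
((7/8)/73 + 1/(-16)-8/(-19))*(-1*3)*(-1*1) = 24669/22192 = 1.11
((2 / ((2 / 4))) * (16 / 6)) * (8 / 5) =256 / 15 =17.07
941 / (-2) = -941 / 2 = -470.50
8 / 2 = 4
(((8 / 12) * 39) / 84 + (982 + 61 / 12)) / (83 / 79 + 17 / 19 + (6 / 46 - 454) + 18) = -954457381 / 419450220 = -2.28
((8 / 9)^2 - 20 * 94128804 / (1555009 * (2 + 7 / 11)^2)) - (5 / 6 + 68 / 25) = -176.95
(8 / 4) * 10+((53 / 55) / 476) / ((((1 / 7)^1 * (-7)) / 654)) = 244469 / 13090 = 18.68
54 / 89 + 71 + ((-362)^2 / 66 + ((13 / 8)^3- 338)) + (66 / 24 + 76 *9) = 3624268013 / 1503744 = 2410.16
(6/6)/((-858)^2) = 1/736164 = 0.00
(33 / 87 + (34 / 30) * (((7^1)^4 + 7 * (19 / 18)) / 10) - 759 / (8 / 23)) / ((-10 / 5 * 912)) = 298917289 / 285638400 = 1.05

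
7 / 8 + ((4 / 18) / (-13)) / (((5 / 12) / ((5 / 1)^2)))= -47 / 312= -0.15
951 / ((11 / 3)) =2853 / 11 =259.36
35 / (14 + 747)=35 / 761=0.05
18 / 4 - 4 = 0.50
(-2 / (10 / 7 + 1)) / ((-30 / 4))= 28 / 255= 0.11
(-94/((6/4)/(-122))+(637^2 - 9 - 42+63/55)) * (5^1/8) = 68205139/264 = 258352.80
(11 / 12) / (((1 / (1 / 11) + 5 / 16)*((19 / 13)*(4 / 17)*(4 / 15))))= 12155 / 13756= 0.88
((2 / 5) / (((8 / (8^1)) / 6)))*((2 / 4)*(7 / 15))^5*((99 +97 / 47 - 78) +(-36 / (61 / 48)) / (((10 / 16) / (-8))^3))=89491193403857 / 907136718750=98.65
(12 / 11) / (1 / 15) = 180 / 11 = 16.36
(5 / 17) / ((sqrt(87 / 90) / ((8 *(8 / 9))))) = 320 *sqrt(870) / 4437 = 2.13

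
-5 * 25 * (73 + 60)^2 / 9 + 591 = -2205806 / 9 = -245089.56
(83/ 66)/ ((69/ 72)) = 1.31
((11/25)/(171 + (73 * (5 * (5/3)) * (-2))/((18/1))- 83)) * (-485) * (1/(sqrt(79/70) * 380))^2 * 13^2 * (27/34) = -920188269/106854989200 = -0.01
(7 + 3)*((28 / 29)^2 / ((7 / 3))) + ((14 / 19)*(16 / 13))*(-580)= -108432800 / 207727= -522.00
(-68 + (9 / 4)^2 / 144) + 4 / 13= -225163 / 3328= -67.66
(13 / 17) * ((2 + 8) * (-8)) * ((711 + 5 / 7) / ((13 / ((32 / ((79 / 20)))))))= -27133.11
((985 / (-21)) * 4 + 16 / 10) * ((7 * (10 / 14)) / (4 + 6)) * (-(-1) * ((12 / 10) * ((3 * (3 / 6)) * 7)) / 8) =-14649 / 100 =-146.49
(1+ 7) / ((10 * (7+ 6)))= 4 / 65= 0.06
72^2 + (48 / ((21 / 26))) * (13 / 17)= 622304 / 119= 5229.45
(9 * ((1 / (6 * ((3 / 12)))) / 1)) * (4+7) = 66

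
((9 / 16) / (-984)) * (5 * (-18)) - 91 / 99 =-225419 / 259776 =-0.87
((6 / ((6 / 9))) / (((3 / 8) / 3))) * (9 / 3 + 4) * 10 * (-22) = -110880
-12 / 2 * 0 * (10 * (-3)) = 0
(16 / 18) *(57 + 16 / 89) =40712 / 801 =50.83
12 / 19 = 0.63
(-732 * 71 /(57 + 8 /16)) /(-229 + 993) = -25986 /21965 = -1.18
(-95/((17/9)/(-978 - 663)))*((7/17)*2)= 19642770/289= 67968.06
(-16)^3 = -4096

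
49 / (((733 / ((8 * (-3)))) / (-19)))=22344 / 733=30.48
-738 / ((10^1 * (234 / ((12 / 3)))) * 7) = -0.18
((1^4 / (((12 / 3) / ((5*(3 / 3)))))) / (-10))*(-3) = 3 / 8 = 0.38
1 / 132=0.01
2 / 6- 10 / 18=-2 / 9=-0.22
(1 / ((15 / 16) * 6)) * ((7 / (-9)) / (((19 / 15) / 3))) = -56 / 171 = -0.33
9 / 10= 0.90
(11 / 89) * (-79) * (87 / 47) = -75603 / 4183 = -18.07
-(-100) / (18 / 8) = 400 / 9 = 44.44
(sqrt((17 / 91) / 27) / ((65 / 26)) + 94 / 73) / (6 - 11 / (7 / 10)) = -329 / 2482 - sqrt(4641) / 19890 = -0.14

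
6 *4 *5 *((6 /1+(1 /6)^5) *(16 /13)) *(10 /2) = 358900 /81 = 4430.86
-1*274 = -274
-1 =-1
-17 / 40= -0.42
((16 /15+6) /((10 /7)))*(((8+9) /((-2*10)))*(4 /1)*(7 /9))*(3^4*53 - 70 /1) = -186441227 /3375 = -55241.85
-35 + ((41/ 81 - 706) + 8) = -59332/ 81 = -732.49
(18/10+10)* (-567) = -33453/5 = -6690.60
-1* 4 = -4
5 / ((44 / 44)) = 5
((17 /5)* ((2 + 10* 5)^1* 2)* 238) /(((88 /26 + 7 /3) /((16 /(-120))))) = -10940384 /5575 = -1962.40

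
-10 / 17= -0.59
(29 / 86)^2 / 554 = 841 / 4097384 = 0.00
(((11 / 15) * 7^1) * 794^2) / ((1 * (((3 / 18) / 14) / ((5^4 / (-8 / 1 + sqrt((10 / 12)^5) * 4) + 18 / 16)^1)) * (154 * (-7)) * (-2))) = -3024231280101 / 279790- 17731012500 * sqrt(30) / 27979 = -14279991.53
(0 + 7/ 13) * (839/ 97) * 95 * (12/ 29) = 6695220/ 36569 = 183.08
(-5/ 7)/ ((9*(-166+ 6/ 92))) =230/ 480879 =0.00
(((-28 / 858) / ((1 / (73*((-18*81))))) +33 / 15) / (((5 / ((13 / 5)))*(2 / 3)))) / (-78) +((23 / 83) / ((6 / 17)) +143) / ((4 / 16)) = 9620741783 / 17803500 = 540.38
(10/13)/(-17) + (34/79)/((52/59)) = 15471/34918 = 0.44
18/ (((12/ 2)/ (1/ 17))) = 3/ 17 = 0.18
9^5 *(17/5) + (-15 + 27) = 1003893/5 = 200778.60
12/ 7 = 1.71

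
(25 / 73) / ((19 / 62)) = 1550 / 1387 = 1.12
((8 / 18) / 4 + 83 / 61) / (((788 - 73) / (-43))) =-34744 / 392535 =-0.09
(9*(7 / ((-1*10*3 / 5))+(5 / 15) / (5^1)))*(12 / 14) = -297 / 35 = -8.49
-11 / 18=-0.61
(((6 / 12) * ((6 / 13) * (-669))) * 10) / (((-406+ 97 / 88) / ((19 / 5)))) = 745712 / 51467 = 14.49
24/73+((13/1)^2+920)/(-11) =-98.67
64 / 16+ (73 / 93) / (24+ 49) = 373 / 93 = 4.01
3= 3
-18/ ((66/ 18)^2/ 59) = -9558/ 121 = -78.99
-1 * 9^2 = -81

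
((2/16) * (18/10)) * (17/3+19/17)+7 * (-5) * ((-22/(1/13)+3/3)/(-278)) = -1623609/47260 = -34.35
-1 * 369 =-369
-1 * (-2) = 2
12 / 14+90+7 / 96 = 61105 / 672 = 90.93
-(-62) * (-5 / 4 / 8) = -155 / 16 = -9.69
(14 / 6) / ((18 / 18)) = 7 / 3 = 2.33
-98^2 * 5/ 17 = -48020/ 17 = -2824.71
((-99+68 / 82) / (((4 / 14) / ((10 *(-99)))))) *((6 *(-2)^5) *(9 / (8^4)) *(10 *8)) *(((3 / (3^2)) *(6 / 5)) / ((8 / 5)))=-1882794375 / 656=-2870113.38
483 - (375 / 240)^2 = 123023 / 256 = 480.56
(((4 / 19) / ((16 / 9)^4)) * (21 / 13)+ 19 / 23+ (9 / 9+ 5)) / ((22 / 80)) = 3192620495 / 127981568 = 24.95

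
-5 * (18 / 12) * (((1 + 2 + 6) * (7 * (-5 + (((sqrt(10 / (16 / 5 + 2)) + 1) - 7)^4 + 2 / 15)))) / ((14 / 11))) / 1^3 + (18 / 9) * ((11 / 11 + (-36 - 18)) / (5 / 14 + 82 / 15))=-262466015703 / 413374 + 21963150 * sqrt(13) / 169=-166360.43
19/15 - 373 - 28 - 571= -14561/15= -970.73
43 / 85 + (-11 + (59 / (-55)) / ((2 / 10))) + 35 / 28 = -54633 / 3740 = -14.61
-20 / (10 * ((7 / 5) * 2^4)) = -5 / 56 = -0.09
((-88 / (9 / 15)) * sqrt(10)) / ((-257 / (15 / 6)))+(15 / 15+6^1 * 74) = 1100 * sqrt(10) / 771+445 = 449.51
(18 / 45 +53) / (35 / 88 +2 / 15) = 70488 / 701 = 100.55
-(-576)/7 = 82.29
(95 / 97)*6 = 570 / 97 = 5.88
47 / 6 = 7.83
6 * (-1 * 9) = -54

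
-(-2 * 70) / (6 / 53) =3710 / 3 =1236.67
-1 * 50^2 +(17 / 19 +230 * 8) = -12523 / 19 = -659.11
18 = 18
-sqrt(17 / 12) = -sqrt(51) / 6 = -1.19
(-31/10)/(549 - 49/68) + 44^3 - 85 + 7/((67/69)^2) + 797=71885435370059/836816935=85903.42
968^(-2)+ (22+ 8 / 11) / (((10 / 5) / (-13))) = -138423999 / 937024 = -147.73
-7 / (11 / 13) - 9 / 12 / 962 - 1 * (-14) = 242391 / 42328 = 5.73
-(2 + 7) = -9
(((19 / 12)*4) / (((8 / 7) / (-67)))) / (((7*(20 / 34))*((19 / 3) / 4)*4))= -14.24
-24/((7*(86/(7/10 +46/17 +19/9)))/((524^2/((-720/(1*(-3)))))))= -251.63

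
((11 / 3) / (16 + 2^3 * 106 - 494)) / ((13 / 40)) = 44 / 1443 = 0.03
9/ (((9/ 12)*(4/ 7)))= 21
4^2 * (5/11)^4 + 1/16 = 174641/234256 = 0.75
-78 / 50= -39 / 25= -1.56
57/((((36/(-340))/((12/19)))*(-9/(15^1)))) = 1700/3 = 566.67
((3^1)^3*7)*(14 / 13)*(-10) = -26460 / 13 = -2035.38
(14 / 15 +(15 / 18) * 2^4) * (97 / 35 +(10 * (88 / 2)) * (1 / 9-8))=-233800778 / 4725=-49481.65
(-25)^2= 625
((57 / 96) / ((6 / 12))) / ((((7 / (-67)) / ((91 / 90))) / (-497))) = 8224853 / 1440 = 5711.70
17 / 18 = 0.94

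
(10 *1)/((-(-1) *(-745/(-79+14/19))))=2974/2831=1.05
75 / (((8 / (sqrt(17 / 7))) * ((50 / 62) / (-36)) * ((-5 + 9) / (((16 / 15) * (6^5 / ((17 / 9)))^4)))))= -49950402854544726.89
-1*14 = -14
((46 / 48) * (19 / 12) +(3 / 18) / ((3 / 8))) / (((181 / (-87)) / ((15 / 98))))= -81925 / 567616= -0.14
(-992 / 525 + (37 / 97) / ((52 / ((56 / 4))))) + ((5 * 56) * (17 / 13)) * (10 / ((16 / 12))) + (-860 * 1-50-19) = 1815.37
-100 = -100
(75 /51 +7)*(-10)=-1440 /17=-84.71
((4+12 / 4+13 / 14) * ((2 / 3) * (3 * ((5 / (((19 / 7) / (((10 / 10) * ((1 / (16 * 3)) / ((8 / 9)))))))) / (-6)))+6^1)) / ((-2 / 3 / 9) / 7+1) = 43627329 / 909568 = 47.96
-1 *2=-2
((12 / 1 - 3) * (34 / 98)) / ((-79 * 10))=-153 / 38710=-0.00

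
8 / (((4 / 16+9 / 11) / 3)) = 1056 / 47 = 22.47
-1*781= -781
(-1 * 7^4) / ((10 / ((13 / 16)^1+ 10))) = -415373 / 160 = -2596.08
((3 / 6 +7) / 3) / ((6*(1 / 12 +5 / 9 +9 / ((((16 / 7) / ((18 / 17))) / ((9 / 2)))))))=1020 / 47491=0.02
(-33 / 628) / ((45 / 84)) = -77 / 785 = -0.10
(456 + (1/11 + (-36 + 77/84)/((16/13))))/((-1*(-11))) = 903061/23232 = 38.87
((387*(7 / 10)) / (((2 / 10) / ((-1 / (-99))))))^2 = 90601 / 484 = 187.19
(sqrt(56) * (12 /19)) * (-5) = -120 * sqrt(14) /19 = -23.63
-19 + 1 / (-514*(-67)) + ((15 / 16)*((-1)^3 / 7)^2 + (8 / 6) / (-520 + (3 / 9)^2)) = -1199088120765 / 63165077584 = -18.98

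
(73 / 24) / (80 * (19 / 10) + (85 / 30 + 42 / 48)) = 73 / 3737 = 0.02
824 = 824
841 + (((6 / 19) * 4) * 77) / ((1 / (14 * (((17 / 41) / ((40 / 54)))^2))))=1012188652 / 798475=1267.65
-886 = -886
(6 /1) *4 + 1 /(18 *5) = 2161 /90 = 24.01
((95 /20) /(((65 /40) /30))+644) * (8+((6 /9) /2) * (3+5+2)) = 323408 /39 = 8292.51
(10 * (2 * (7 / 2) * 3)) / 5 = 42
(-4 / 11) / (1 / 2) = -8 / 11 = -0.73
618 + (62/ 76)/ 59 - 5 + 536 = 1149.01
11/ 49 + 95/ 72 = 5447/ 3528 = 1.54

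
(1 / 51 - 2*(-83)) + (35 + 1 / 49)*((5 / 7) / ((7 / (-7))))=2466601 / 17493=141.01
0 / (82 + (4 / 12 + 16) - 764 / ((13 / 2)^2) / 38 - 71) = 0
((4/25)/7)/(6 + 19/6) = 24/9625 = 0.00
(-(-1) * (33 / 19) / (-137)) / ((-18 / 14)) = 77 / 7809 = 0.01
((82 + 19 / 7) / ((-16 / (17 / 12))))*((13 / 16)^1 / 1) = -131053 / 21504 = -6.09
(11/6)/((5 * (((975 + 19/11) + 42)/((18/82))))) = 363/4594460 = 0.00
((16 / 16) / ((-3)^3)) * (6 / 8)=-1 / 36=-0.03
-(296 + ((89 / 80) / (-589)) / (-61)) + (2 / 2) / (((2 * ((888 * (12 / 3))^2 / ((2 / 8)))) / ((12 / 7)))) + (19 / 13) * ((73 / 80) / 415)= -16890648324781723129 / 57063614661580800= -296.00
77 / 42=11 / 6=1.83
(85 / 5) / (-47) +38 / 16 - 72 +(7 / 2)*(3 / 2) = -64.74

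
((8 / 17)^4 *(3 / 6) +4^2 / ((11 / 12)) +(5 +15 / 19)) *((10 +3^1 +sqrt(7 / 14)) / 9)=203086525 *sqrt(2) / 157103001 +5280249650 / 157103001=35.44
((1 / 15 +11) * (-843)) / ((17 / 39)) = -1819194 / 85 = -21402.28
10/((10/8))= 8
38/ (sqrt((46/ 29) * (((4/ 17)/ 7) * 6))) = 19 * sqrt(238119)/ 138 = 67.18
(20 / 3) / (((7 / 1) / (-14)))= -40 / 3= -13.33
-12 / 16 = -3 / 4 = -0.75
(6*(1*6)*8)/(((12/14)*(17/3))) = 1008/17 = 59.29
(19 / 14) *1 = 19 / 14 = 1.36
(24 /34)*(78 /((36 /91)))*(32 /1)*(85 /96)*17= 201110 /3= 67036.67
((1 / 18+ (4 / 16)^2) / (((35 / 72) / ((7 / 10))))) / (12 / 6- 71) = -17 / 6900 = -0.00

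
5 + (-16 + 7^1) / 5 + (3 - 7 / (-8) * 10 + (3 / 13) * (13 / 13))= 15.18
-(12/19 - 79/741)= -389/741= -0.52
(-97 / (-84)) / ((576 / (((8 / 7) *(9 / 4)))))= 97 / 18816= 0.01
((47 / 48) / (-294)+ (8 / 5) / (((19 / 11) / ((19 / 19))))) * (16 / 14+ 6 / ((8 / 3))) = 1237391 / 395136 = 3.13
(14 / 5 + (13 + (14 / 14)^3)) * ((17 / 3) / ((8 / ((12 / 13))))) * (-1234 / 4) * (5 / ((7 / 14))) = -440538 / 13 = -33887.54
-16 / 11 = -1.45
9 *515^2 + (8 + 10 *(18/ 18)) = 2387043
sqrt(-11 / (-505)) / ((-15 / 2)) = -2 * sqrt(5555) / 7575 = -0.02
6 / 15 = 2 / 5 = 0.40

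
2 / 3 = 0.67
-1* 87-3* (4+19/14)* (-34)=3216/7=459.43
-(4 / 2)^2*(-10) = 40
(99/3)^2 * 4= 4356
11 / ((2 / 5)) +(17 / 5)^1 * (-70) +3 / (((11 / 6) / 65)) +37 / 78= -44471 / 429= -103.66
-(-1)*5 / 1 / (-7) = -5 / 7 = -0.71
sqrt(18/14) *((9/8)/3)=9 *sqrt(7)/56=0.43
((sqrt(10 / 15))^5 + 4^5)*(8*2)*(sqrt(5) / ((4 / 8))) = 128*sqrt(5)*(sqrt(6) + 6912) / 27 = 73297.44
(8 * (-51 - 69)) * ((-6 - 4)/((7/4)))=38400/7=5485.71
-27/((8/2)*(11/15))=-405/44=-9.20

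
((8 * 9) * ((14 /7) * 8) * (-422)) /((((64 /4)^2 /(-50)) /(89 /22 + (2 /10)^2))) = 4267053 /11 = 387913.91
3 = 3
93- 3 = 90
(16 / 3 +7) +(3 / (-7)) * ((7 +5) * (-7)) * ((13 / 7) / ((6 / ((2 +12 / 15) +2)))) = 6911 / 105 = 65.82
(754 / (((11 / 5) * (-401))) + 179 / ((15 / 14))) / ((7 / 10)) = 21994832 / 92631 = 237.45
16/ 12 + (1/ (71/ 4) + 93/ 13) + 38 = 128879/ 2769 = 46.54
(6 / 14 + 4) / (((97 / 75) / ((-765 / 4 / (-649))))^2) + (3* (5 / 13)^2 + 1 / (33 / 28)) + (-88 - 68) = -34763618355895915 / 225039546587856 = -154.48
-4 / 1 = -4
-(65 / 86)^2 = -4225 / 7396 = -0.57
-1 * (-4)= 4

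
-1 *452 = -452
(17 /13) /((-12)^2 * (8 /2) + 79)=0.00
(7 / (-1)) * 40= -280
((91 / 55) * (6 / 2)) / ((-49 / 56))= -312 / 55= -5.67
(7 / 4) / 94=7 / 376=0.02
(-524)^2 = 274576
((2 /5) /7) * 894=1788 /35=51.09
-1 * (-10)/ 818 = 5/ 409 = 0.01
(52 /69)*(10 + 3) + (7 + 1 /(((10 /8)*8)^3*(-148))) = 171531931 /10212000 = 16.80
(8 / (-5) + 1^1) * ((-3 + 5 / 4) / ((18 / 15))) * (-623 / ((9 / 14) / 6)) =-30527 / 6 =-5087.83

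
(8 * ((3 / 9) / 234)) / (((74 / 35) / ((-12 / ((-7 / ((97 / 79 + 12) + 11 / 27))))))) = 1163360 / 9233757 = 0.13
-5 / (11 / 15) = -75 / 11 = -6.82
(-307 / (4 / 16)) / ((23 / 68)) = -3630.61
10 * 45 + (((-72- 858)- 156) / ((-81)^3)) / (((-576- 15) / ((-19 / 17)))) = 800908165928 / 1779795909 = 450.00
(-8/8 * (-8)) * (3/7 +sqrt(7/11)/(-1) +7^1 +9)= 920/7 - 8 * sqrt(77)/11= 125.05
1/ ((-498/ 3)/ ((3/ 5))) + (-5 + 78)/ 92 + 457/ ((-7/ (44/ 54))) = -378162047/ 7216020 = -52.41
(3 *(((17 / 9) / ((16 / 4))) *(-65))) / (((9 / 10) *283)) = -5525 / 15282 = -0.36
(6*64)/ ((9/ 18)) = 768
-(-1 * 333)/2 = 333/2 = 166.50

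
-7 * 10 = -70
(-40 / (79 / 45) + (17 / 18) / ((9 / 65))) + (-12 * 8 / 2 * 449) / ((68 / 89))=-6140523721 / 217566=-28223.73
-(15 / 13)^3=-3375 / 2197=-1.54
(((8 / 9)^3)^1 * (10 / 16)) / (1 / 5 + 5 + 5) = 0.04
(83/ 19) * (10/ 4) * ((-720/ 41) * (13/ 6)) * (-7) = 2265900/ 779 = 2908.73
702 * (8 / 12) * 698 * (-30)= -9799920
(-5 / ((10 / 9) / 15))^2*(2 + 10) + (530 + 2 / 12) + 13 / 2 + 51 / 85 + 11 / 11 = 828199 / 15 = 55213.27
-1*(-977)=977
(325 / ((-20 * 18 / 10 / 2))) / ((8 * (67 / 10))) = -1625 / 4824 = -0.34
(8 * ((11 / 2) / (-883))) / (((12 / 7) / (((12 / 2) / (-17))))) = 154 / 15011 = 0.01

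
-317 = -317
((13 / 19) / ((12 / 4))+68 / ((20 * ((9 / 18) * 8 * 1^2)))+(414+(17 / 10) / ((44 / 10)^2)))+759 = 323928883 / 275880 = 1174.17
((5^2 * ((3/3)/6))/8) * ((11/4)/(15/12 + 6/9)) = 275/368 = 0.75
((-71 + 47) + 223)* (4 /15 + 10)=30646 /15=2043.07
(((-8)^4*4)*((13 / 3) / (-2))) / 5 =-106496 / 15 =-7099.73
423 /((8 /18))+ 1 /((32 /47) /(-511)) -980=-24921 /32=-778.78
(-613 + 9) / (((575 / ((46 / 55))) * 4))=-302 / 1375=-0.22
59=59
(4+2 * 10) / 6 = 4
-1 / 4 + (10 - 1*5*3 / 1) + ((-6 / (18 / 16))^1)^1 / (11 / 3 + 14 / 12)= -737 / 116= -6.35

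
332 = 332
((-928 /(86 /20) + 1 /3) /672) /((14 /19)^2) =-1433531 /2427264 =-0.59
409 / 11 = 37.18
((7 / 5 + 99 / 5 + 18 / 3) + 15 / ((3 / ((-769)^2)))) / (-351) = -14784161 / 1755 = -8424.02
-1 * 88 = -88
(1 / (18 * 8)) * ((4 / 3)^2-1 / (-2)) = 41 / 2592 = 0.02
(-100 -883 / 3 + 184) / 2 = -631 / 6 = -105.17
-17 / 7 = -2.43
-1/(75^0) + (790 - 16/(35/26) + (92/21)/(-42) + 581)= 2994412/2205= 1358.01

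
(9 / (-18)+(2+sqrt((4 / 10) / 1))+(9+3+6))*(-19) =-382.52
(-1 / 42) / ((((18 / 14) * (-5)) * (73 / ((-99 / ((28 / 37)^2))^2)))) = 680320443 / 448698880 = 1.52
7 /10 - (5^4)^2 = -3906243 /10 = -390624.30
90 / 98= 45 / 49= 0.92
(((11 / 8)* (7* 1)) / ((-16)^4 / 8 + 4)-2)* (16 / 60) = -131059 / 245880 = -0.53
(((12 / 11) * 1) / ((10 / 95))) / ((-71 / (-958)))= 139.84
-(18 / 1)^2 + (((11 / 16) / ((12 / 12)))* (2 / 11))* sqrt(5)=-324 + sqrt(5) / 8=-323.72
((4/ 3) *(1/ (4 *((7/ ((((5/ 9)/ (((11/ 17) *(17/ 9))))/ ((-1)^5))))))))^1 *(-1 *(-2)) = -10/ 231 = -0.04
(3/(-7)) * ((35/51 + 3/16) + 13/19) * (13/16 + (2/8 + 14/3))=-6642625/1736448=-3.83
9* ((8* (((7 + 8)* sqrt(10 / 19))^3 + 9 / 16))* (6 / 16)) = 34809.41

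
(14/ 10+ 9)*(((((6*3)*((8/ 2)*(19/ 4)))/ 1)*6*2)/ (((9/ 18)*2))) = 213408/ 5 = 42681.60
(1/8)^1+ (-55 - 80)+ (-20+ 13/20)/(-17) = -90941/680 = -133.74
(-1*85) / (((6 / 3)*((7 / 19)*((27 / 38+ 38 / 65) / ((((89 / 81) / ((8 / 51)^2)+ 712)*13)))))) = -11300637586225 / 12898368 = -876129.26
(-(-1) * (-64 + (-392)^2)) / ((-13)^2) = 908.88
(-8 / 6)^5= -1024 / 243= -4.21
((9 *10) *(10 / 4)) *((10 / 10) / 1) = 225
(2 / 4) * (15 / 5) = 3 / 2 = 1.50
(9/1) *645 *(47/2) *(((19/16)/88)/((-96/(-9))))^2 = 886440915/4060086272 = 0.22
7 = 7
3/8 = 0.38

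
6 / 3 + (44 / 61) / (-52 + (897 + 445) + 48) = 81640 / 40809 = 2.00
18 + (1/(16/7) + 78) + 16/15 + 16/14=165727/1680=98.65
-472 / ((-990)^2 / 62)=-7316 / 245025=-0.03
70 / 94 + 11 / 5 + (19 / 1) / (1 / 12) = 54272 / 235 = 230.94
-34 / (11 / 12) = -408 / 11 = -37.09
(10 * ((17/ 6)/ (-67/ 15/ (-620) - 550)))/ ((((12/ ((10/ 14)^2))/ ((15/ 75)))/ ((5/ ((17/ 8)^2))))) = -6200000/ 12782217567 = -0.00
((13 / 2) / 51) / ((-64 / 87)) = -377 / 2176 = -0.17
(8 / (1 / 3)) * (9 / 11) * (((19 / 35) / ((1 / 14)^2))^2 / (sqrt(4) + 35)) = 61133184 / 10175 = 6008.18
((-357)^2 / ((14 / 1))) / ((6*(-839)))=-6069 / 3356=-1.81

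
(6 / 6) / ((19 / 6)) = 6 / 19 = 0.32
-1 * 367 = -367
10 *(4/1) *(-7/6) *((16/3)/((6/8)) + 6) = -16520/27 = -611.85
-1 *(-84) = 84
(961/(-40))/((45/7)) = -6727/1800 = -3.74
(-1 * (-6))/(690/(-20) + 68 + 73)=4/71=0.06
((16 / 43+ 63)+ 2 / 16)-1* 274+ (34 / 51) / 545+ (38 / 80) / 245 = -7251600439 / 34449450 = -210.50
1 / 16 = 0.06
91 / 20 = 4.55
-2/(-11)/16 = 1/88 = 0.01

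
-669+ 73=-596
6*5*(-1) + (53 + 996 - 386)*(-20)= -13290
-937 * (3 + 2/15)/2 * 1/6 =-44039/180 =-244.66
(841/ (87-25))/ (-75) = -841/ 4650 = -0.18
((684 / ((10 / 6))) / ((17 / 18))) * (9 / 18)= 18468 / 85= 217.27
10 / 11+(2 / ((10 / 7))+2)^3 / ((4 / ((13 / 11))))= 68869 / 5500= 12.52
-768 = -768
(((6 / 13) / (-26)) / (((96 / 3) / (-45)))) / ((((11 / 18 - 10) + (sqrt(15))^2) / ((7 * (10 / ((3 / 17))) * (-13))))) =-240975 / 10504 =-22.94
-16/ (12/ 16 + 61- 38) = -64/ 95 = -0.67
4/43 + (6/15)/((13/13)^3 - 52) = 934/10965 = 0.09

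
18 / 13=1.38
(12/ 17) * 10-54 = -798/ 17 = -46.94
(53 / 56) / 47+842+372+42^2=2978.02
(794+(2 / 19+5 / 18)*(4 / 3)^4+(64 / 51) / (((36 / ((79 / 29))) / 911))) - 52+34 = 5897937544 / 6828543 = 863.72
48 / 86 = 24 / 43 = 0.56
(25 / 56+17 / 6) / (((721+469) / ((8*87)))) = 15979 / 8330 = 1.92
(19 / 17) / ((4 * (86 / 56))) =133 / 731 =0.18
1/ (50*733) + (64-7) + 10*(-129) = -45189449/ 36650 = -1233.00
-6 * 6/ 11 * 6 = -216/ 11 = -19.64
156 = 156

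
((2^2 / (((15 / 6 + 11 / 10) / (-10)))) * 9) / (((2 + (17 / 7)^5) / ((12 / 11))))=-20168400 / 15988181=-1.26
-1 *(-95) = 95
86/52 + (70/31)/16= 5787/3224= 1.79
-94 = -94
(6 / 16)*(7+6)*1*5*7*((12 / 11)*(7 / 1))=28665 / 22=1302.95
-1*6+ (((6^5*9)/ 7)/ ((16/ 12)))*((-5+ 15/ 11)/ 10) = -210414/ 77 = -2732.65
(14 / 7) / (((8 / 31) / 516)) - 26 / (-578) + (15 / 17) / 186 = 3999.05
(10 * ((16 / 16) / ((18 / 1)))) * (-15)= -25 / 3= -8.33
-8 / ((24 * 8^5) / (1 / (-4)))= 0.00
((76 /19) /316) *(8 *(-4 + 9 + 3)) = 0.81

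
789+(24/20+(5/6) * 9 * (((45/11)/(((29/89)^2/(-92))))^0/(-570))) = 300271/380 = 790.19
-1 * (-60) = 60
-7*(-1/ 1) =7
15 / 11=1.36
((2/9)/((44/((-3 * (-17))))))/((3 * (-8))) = -17/1584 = -0.01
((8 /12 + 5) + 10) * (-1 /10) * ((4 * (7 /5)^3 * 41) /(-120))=660961 /112500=5.88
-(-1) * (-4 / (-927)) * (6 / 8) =1 / 309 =0.00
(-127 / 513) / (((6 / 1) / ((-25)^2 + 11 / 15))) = -31369 / 1215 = -25.82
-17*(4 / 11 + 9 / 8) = -2227 / 88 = -25.31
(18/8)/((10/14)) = 63/20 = 3.15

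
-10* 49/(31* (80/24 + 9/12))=-120/31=-3.87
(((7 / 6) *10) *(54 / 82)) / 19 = 315 / 779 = 0.40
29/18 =1.61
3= 3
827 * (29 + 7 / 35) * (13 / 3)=1569646 / 15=104643.07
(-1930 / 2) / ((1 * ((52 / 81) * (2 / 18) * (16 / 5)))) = -4227.67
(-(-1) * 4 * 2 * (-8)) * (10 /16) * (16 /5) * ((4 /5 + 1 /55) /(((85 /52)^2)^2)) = -8422981632 /574206875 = -14.67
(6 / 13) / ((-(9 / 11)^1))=-22 / 39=-0.56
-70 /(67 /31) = -2170 /67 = -32.39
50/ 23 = 2.17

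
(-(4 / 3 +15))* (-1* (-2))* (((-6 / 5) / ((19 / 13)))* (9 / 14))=1638 / 95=17.24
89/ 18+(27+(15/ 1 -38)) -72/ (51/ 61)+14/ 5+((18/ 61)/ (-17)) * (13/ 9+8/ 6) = -6945751/ 93330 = -74.42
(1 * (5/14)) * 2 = 5/7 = 0.71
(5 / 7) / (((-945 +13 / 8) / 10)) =-400 / 52829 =-0.01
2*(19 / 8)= 19 / 4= 4.75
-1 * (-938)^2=-879844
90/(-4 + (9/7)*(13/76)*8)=-5985/149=-40.17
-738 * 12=-8856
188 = 188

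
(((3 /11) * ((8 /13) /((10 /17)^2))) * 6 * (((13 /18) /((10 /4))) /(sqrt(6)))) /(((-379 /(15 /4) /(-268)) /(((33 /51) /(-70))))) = -1139 * sqrt(6) /331625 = -0.01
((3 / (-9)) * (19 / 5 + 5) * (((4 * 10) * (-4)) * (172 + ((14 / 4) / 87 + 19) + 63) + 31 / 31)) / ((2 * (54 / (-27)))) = -38897683 / 1305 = -29806.65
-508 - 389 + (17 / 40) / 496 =-17796463 / 19840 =-897.00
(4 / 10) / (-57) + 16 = 15.99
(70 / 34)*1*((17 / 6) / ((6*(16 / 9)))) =35 / 64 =0.55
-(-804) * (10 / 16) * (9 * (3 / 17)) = 27135 / 34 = 798.09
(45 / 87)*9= 135 / 29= 4.66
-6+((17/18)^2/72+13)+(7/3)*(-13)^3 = -119423519/23328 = -5119.32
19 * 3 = 57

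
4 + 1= 5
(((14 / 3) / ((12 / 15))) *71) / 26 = 2485 / 156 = 15.93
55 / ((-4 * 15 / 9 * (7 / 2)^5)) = -264 / 16807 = -0.02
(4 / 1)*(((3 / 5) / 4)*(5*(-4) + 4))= -48 / 5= -9.60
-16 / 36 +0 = -4 / 9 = -0.44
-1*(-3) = 3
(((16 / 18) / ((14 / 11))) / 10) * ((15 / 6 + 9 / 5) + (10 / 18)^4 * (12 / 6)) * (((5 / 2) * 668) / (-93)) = -154634986 / 27457785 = -5.63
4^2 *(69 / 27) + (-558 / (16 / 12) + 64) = -5645 / 18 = -313.61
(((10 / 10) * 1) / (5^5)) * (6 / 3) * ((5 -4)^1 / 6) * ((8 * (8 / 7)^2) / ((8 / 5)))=64 / 91875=0.00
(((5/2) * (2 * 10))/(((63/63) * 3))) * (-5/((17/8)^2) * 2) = -32000/867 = -36.91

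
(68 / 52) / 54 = 17 / 702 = 0.02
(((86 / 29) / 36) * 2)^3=79507 / 17779581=0.00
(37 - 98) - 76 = -137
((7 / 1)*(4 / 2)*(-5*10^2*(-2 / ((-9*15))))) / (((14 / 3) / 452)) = -90400 / 9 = -10044.44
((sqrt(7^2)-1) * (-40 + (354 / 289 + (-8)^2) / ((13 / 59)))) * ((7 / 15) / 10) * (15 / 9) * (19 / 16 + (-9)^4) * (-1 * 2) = -5438006035 / 3468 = -1568052.49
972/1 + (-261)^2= 69093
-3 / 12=-1 / 4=-0.25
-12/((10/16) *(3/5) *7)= -32/7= -4.57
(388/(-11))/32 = -97/88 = -1.10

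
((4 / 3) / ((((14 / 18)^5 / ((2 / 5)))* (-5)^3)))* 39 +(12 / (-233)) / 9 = -4334643604 / 7342558125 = -0.59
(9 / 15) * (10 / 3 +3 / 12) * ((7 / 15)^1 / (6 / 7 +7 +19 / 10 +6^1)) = 2107 / 33090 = 0.06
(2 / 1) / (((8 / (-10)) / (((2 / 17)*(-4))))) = 20 / 17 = 1.18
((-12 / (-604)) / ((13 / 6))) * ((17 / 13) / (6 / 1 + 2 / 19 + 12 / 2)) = 2907 / 2934685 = 0.00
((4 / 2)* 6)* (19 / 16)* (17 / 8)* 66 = 31977 / 16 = 1998.56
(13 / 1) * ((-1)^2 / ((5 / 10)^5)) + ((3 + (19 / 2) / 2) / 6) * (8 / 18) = 22495 / 54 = 416.57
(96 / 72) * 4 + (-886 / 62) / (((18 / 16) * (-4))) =2374 / 279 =8.51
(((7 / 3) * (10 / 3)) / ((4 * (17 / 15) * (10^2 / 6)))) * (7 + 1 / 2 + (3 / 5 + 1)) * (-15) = -14.05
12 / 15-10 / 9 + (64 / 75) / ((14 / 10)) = 94 / 315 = 0.30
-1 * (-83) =83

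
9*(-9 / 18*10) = -45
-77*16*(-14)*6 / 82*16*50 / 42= 985600 / 41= 24039.02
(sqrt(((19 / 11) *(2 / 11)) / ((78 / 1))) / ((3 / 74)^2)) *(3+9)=21904 *sqrt(741) / 1287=463.29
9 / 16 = 0.56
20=20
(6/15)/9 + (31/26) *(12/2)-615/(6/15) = -1790453/1170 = -1530.30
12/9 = 4/3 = 1.33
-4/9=-0.44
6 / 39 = 2 / 13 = 0.15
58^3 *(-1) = -195112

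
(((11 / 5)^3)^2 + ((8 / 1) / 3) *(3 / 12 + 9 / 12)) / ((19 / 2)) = 10879366 / 890625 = 12.22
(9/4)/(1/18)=81/2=40.50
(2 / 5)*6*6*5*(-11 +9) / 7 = -20.57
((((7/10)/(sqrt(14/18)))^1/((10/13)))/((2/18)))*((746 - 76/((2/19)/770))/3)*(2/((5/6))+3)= -9280543.39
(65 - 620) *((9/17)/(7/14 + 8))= -34.57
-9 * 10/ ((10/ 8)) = -72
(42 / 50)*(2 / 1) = 42 / 25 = 1.68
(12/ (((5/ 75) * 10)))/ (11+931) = 3/ 157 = 0.02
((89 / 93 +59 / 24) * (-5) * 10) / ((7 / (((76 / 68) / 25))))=-2299 / 2108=-1.09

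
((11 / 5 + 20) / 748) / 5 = 111 / 18700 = 0.01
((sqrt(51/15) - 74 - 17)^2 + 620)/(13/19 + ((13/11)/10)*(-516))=-9305098/63011 + 2926*sqrt(85)/4847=-142.11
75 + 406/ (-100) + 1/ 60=70.96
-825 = -825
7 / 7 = 1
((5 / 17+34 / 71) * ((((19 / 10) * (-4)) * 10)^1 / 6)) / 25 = -11818 / 30175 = -0.39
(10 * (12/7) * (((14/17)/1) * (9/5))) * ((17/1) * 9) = 3888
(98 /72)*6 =49 /6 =8.17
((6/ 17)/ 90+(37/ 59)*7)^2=19.31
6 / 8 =3 / 4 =0.75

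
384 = 384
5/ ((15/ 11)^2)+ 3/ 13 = 1708/ 585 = 2.92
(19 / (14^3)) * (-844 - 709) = -29507 / 2744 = -10.75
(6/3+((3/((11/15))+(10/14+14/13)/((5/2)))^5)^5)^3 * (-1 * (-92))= 127940243852127708017674400000000000000000000000000000.00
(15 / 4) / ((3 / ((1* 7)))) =35 / 4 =8.75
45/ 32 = 1.41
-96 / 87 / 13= -32 / 377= -0.08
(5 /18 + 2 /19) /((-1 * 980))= -131 /335160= -0.00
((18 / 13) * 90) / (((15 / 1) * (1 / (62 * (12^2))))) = 964224 / 13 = 74171.08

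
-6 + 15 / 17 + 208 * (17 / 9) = 59329 / 153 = 387.77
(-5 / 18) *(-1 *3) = 5 / 6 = 0.83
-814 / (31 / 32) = -26048 / 31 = -840.26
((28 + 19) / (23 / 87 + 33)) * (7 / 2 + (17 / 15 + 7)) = 475687 / 28940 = 16.44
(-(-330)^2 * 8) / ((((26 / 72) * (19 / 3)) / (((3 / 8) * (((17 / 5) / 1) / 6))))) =-19994040 / 247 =-80947.53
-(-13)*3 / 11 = 39 / 11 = 3.55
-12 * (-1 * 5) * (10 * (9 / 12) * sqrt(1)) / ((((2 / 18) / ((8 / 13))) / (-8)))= -259200 / 13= -19938.46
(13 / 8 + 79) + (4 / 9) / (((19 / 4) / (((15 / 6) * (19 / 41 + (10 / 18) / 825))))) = 1344870599 / 16658136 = 80.73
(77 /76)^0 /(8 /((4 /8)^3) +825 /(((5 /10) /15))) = 0.00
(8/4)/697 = 2/697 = 0.00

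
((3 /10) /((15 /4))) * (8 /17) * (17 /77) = 16 /1925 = 0.01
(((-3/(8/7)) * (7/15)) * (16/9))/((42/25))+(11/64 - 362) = -627479/1728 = -363.12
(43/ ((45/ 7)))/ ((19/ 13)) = 4.58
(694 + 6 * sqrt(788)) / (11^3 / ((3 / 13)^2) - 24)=108 * sqrt(197) / 224723 + 6246 / 224723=0.03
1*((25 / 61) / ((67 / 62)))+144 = 590078 / 4087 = 144.38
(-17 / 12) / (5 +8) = -17 / 156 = -0.11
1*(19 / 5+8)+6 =17.80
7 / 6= 1.17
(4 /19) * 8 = 32 /19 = 1.68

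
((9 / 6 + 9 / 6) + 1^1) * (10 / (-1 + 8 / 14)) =-280 / 3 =-93.33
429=429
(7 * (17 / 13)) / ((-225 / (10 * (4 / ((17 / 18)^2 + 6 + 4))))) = -34272 / 229385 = -0.15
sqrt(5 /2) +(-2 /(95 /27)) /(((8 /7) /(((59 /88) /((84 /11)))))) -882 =-10725651 /12160 +sqrt(10) /2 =-880.46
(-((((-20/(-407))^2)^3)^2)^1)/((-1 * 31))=4096000000000000/640463824709344578007208171901631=0.00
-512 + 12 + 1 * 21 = -479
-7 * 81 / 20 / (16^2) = -0.11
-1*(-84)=84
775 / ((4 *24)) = 775 / 96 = 8.07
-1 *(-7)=7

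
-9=-9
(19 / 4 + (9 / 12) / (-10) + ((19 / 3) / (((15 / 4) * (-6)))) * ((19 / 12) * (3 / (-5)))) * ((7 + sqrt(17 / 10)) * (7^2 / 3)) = 1307761 * sqrt(170) / 162000 + 9154327 / 16200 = 670.34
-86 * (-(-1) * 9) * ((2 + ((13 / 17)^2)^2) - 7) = 301120056 / 83521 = 3605.32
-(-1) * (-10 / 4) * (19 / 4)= -95 / 8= -11.88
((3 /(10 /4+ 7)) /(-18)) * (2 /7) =-2 /399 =-0.01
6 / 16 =3 / 8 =0.38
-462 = -462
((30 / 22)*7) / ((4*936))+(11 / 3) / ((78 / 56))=108521 / 41184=2.64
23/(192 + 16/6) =69/584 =0.12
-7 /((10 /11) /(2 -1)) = -77 /10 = -7.70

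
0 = 0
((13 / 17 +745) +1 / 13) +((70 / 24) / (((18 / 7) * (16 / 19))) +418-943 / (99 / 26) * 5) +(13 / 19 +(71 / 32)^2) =-86183418905 / 1277033472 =-67.49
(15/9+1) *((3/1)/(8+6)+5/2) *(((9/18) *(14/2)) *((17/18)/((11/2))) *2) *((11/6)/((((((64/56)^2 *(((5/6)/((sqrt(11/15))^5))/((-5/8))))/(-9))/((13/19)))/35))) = 9172163 *sqrt(165)/129600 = 909.09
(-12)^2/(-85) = -1.69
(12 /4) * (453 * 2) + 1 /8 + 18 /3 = 21793 /8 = 2724.12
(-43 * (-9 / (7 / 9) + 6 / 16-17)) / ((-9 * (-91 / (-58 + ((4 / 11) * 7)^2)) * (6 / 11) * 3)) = -70544983 / 1513512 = -46.61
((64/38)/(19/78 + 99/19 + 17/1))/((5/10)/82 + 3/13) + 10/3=184013266/50414655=3.65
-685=-685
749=749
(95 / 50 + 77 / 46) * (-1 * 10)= -822 / 23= -35.74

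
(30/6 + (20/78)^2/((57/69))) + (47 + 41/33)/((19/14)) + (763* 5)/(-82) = -153736133/26066898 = -5.90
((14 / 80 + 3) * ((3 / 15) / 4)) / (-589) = -127 / 471200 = -0.00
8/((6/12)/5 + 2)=3.81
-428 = -428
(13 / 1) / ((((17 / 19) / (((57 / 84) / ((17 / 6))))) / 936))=6588972 / 2023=3257.03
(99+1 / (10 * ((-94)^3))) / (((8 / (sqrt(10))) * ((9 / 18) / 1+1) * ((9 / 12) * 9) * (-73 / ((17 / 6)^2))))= -237638387951 * sqrt(10) / 1768047549120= -0.43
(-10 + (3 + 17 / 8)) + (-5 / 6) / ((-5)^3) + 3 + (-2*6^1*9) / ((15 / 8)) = -35681 / 600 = -59.47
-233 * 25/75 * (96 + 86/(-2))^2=-654497/3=-218165.67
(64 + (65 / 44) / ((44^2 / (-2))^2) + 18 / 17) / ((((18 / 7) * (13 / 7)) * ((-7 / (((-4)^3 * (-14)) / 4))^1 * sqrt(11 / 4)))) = -2234367515009 * sqrt(11) / 28189078632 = -262.89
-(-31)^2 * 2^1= -1922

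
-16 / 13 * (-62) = 992 / 13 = 76.31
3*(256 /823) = 768 /823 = 0.93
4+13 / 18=85 / 18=4.72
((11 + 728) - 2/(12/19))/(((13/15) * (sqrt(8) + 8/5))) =191.72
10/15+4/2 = 8/3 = 2.67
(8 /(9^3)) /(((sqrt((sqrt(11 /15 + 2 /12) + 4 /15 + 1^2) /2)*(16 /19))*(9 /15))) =95*sqrt(15) /(2187*sqrt(9*sqrt(10) + 38)) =0.02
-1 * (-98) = 98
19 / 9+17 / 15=146 / 45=3.24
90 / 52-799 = -20729 / 26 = -797.27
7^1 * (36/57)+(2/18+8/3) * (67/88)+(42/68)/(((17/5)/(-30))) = 1.09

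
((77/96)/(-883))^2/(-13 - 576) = -5929/4232326542336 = -0.00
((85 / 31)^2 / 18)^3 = 377149515625 / 5175921467592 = 0.07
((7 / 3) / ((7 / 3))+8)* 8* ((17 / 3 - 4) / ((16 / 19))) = 285 / 2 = 142.50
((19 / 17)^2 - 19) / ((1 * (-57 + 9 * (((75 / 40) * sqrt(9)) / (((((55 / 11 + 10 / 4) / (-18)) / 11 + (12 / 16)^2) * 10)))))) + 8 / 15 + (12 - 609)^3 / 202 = -504082809359279 / 478553655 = -1053346.48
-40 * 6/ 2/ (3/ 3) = -120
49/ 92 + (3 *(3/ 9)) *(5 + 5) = 10.53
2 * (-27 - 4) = -62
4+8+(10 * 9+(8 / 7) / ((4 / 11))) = 736 / 7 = 105.14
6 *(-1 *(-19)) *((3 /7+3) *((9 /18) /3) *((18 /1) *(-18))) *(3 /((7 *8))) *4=-221616 /49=-4522.78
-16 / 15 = -1.07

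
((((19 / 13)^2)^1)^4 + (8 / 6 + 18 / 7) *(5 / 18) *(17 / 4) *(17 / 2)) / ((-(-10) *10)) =74007113883637 / 123338485015200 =0.60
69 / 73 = 0.95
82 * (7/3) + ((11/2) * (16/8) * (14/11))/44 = 12649/66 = 191.65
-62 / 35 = -1.77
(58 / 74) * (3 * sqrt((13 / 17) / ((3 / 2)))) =29 * sqrt(1326) / 629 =1.68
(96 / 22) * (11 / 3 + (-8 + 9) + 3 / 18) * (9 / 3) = 696 / 11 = 63.27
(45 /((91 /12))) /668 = 135 /15197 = 0.01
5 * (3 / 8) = 15 / 8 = 1.88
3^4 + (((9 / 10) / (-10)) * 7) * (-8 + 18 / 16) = 85.33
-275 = -275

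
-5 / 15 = -0.33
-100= -100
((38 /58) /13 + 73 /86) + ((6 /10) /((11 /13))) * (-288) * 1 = -362560379 /1783210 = -203.32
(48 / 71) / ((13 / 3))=144 / 923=0.16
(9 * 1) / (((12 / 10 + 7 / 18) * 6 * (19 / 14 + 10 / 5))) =1890 / 6721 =0.28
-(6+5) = -11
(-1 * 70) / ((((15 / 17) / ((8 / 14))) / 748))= -101728 / 3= -33909.33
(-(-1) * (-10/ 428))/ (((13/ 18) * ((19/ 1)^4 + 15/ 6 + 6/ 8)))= -180/ 725124127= -0.00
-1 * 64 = -64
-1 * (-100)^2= -10000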